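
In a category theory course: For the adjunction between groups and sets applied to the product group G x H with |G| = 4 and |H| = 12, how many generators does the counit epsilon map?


The counit epsilon_K: F(U(K)) -> K of the Free-Forgetful adjunction
maps |K| generators of F(U(K)) into K. For K = G x H (the product group),
|G x H| = |G| * |H|.
Total generators mapped = 4 * 12 = 48.

48


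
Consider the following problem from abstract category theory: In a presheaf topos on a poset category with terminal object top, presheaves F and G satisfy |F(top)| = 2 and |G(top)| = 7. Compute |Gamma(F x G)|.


Global sections of a presheaf on a poset with terminal top satisfy
Gamma(H) ~ H(top). Presheaves admit pointwise products, so
(F x G)(top) = F(top) x G(top) (Cartesian product).
|Gamma(F x G)| = |F(top)| * |G(top)| = 2 * 7 = 14.

14


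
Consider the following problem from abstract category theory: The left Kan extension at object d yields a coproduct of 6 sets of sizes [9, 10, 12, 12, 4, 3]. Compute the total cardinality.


Pointwise, the left Kan extension (Lan_F H)(d) is the colimit, indexed
by the comma category (F downarrow d), of H composed with the
projection (F downarrow d) -> C. Here that colimit is given
as a coproduct (disjoint union) of sets, so its cardinality is the
sum of the sizes of the summands.
Coproduct of sets with sizes: 9 + 10 + 12 + 12 + 4 + 3
= 50

50


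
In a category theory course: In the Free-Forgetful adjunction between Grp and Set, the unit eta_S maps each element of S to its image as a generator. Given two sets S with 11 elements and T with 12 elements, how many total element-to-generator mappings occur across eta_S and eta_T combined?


The unit eta_X: X -> U(F(X)) of the Free-Forgetful adjunction
maps each element of X to a generator of F(X). For X = S + T (disjoint
union in Set), |S + T| = |S| + |T|.
Total mappings = 11 + 12 = 23.

23


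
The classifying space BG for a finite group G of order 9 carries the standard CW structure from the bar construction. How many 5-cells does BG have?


In the bar-construction CW model of BG, the n-cells are indexed by
n-tuples [g_1|...|g_n] of non-identity elements of G (degenerate
simplices with some g_i = e do not contribute cells), so there are
(|G| - 1)^n n-cells.
For dim = 5 with |G| = 9:
cells = (9 - 1)^5 = 8^5 = 32768

32768


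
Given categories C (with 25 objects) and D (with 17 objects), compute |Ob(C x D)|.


The product category C x D has objects that are pairs (c, d).
Number of pairs = |Ob(C)| * |Ob(D)| = 25 * 17 = 425

425


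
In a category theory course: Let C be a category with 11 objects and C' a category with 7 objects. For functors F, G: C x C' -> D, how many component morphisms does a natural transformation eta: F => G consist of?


A natural transformation eta: F => G assigns one component morphism per
object of the domain category.
The domain is the product category C x C', so
|Ob(C x C')| = |Ob(C)| * |Ob(C')| = 11 * 7 = 77.
Therefore eta has 77 component morphisms.

77


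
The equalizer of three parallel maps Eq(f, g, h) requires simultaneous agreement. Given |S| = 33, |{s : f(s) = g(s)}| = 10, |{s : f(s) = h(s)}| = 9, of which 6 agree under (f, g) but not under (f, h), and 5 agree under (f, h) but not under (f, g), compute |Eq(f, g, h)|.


Eq(f, g, h) is the triple-agreement set: points in S where all three
maps take the same value. Using inclusion-exclusion on the pairwise data:
Pair (f, g) agrees on 10 points; pair (f, h) on 9 points.
Points agreeing under (f, g) but not (f, h) = 6; under (f, h) but not (f, g) = 5.
Triple-agreement = agreement-in-(f, g) minus points that agree under (f, g) but not (f, h):
|Eq(f, g, h)| = 10 - 6 = 4
(cross-check via (f, h): 9 - 5 = 4.)

4


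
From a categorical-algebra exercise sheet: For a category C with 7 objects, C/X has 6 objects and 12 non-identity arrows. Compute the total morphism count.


In the slice category C/X, objects are morphisms to X.
Identity morphisms: 6 (one per object of C/X).
Non-identity morphisms: 12.
Total = 6 + 12 = 18

18


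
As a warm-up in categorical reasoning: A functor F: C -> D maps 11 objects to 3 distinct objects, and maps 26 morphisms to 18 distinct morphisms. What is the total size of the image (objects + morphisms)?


The image of F consists of distinct objects and distinct morphisms.
|Im(F)| on objects = 3
|Im(F)| on morphisms = 18
Total image cardinality = 3 + 18 = 21

21


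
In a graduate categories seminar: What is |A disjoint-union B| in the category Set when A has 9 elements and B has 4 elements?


In Set, the coproduct A + B is the disjoint union.
|A + B| = |A| + |B| = 9 + 4 = 13

13


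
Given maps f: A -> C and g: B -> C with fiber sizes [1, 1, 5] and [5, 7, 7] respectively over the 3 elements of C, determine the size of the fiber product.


The pullback A x_C B consists of pairs (a, b) with f(a) = g(b).
For each element c in C, the fiber product has |f^-1(c)| * |g^-1(c)| elements.
Summing over C: 1 * 5 + 1 * 7 + 5 * 7
= 5 + 7 + 35 = 47

47


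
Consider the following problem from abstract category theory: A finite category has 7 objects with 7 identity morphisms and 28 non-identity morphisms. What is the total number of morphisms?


Each object has an identity morphism, giving 7 identities.
Adding the 28 non-identity morphisms:
Total = 7 + 28 = 35

35


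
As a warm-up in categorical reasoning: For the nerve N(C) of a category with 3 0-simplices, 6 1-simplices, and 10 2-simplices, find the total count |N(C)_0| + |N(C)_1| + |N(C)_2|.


The 2-skeleton of the nerve N(C) consists of simplices in dimensions 0, 1, 2:
  |N(C)_0| = 3 (objects)
  |N(C)_1| = 6 (morphisms)
  |N(C)_2| = 10 (composable pairs)
Total = 3 + 6 + 10 = 19

19


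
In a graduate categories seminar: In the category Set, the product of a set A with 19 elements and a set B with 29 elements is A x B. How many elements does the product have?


In Set, the product A x B is the Cartesian product.
By the universal property, |A x B| = |A| * |B|.
|A x B| = 19 * 29 = 551

551


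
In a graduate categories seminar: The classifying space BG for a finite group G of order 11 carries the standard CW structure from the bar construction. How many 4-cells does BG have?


In the bar-construction CW model of BG, the n-cells are indexed by
n-tuples [g_1|...|g_n] of non-identity elements of G (degenerate
simplices with some g_i = e do not contribute cells), so there are
(|G| - 1)^n n-cells.
For dim = 4 with |G| = 11:
cells = (11 - 1)^4 = 10^4 = 10000

10000


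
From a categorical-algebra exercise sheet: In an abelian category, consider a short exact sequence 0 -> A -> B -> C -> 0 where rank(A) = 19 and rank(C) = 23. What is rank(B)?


For a short exact sequence 0 -> A -> B -> C -> 0,
rank is additive: rank(B) = rank(A) + rank(C).
rank(B) = 19 + 23 = 42

42


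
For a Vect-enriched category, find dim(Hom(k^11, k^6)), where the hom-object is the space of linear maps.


In Vect-enriched categories, Hom(k^n, k^m) is the space of m x n matrices.
dim(Hom(k^11, k^6)) = 6 * 11 = 66

66


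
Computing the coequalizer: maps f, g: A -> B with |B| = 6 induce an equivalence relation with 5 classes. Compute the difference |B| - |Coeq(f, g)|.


The coequalizer Coeq(f, g) = B / ~ has one element per equivalence class.
|B| = 6, |Coeq(f, g)| = 5.
|B| - |Coeq(f, g)| = 6 - 5 = 1.

1


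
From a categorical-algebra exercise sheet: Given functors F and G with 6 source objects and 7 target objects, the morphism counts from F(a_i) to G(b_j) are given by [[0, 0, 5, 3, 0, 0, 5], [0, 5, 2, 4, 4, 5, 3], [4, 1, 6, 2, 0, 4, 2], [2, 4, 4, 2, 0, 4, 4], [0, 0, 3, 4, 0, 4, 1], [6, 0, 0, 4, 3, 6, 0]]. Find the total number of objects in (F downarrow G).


Objects of (F downarrow G) are triples (a, b, h: F(a)->G(b)).
The count equals the sum of all entries in the hom-matrix.
sum(row 0) = 13
sum(row 1) = 23
sum(row 2) = 19
sum(row 3) = 20
sum(row 4) = 12
sum(row 5) = 19
Grand total = 106

106


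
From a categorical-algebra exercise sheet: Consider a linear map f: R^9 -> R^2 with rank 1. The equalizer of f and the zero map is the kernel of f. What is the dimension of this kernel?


The equalizer of f and the zero map is ker(f).
By the rank-nullity theorem: dim(ker(f)) = dim(domain) - rank(f).
dim(ker(f)) = 9 - 1 = 8

8


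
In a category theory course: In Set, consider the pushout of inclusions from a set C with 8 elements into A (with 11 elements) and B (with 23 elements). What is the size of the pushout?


The pushout A +_C B identifies the images of C in A and B.
|A +_C B| = |A| + |B| - |C| (for injections).
= 11 + 23 - 8 = 26

26


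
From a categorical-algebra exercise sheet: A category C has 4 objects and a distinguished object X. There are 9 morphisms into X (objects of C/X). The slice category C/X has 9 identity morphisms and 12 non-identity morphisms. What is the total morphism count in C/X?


In the slice category C/X, objects are morphisms to X.
Identity morphisms: 9 (one per object of C/X).
Non-identity morphisms: 12.
Total = 9 + 12 = 21

21


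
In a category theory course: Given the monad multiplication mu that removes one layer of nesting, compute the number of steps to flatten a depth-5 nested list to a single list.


Each application of mu: T^2 -> T removes one layer of nesting.
Starting at depth 5 (i.e., T^5(X)), we need to reach T(X).
Number of mu applications = 5 - 1 = 4

4


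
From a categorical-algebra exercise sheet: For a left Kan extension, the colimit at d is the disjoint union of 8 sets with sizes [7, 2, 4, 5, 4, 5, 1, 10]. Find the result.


Pointwise, the left Kan extension (Lan_F H)(d) is the colimit, indexed
by the comma category (F downarrow d), of H composed with the
projection (F downarrow d) -> C. Here that colimit is given
as a coproduct (disjoint union) of sets, so its cardinality is the
sum of the sizes of the summands.
Coproduct of sets with sizes: 7 + 2 + 4 + 5 + 4 + 5 + 1 + 10
= 38

38


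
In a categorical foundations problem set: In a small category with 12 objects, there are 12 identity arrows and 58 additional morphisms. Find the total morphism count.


Each object has an identity morphism, giving 12 identities.
Adding the 58 non-identity morphisms:
Total = 12 + 58 = 70

70


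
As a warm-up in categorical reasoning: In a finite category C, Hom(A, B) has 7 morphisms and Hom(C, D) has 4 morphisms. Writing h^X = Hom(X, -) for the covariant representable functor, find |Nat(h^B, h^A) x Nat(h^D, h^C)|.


By the Yoneda lemma, Nat(h^B, h^A) is isomorphic to Hom(A, B),
so |Nat(h^B, h^A)| = |Hom(A, B)| and |Nat(h^D, h^C)| = |Hom(C, D)|.
|Hom(A, B)| = 7, |Hom(C, D)| = 4.
|Nat(h^B, h^A) x Nat(h^D, h^C)| = 7 * 4 = 28

28


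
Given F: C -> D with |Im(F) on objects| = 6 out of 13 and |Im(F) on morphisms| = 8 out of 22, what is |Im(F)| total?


The image of F consists of distinct objects and distinct morphisms.
|Im(F)| on objects = 6
|Im(F)| on morphisms = 8
Total image cardinality = 6 + 8 = 14

14


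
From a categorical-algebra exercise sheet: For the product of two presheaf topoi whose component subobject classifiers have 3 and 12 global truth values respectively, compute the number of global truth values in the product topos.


In a product of presheaf topoi E_1 x E_2, the subobject classifier
is Omega = Omega_1 x Omega_2 (componentwise), so
|Omega(top)| = |Omega_1(top_1)| * |Omega_2(top_2)|.
= 3 * 12 = 36.

36


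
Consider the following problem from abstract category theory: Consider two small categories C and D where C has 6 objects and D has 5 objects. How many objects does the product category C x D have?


The product category C x D has objects that are pairs (c, d).
Number of pairs = |Ob(C)| * |Ob(D)| = 6 * 5 = 30

30


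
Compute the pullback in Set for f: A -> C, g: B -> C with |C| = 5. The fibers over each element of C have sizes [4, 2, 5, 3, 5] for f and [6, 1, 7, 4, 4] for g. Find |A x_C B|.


The pullback A x_C B consists of pairs (a, b) with f(a) = g(b).
For each element c in C, the fiber product has |f^-1(c)| * |g^-1(c)| elements.
Summing over C: 4 * 6 + 2 * 1 + 5 * 7 + 3 * 4 + 5 * 4
= 24 + 2 + 35 + 12 + 20 = 93

93


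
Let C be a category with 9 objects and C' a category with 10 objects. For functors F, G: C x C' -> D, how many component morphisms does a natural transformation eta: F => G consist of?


A natural transformation eta: F => G assigns one component morphism per
object of the domain category.
The domain is the product category C x C', so
|Ob(C x C')| = |Ob(C)| * |Ob(C')| = 9 * 10 = 90.
Therefore eta has 90 component morphisms.

90


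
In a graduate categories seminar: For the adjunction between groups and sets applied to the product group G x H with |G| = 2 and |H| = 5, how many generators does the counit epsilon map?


The counit epsilon_K: F(U(K)) -> K of the Free-Forgetful adjunction
maps |K| generators of F(U(K)) into K. For K = G x H (the product group),
|G x H| = |G| * |H|.
Total generators mapped = 2 * 5 = 10.

10


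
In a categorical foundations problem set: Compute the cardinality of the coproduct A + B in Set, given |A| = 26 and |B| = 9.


In Set, the coproduct A + B is the disjoint union.
|A + B| = |A| + |B| = 26 + 9 = 35

35


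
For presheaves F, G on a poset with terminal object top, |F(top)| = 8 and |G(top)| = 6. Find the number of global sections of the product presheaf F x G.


Global sections of a presheaf on a poset with terminal top satisfy
Gamma(H) ~ H(top). Presheaves admit pointwise products, so
(F x G)(top) = F(top) x G(top) (Cartesian product).
|Gamma(F x G)| = |F(top)| * |G(top)| = 8 * 6 = 48.

48


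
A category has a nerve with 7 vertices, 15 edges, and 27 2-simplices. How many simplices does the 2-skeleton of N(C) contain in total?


The 2-skeleton of the nerve N(C) consists of simplices in dimensions 0, 1, 2:
  |N(C)_0| = 7 (objects)
  |N(C)_1| = 15 (morphisms)
  |N(C)_2| = 27 (composable pairs)
Total = 7 + 15 + 27 = 49

49


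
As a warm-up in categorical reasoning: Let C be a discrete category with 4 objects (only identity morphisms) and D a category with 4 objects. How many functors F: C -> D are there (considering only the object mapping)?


A functor from a discrete category C to D is determined by
where each object maps. Each of the 4 objects of C can map
to any of the 4 objects of D independently.
Number of functors = 4^4 = 256

256


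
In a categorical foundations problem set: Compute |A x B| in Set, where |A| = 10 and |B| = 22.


In Set, the product A x B is the Cartesian product.
By the universal property, |A x B| = |A| * |B|.
|A x B| = 10 * 22 = 220

220


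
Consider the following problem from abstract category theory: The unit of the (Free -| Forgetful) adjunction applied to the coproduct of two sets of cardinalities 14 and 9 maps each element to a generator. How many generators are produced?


The unit eta_X: X -> U(F(X)) of the Free-Forgetful adjunction
maps each element of X to a generator of F(X). For X = S + T (disjoint
union in Set), |S + T| = |S| + |T|.
Total mappings = 14 + 9 = 23.

23


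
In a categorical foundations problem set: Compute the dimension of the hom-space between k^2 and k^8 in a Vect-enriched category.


In Vect-enriched categories, Hom(k^n, k^m) is the space of m x n matrices.
dim(Hom(k^2, k^8)) = 8 * 2 = 16

16


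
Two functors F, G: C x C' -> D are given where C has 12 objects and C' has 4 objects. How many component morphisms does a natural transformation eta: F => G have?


A natural transformation eta: F => G assigns one component morphism per
object of the domain category.
The domain is the product category C x C', so
|Ob(C x C')| = |Ob(C)| * |Ob(C')| = 12 * 4 = 48.
Therefore eta has 48 component morphisms.

48


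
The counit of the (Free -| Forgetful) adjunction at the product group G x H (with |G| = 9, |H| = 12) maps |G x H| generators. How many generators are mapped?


The counit epsilon_K: F(U(K)) -> K of the Free-Forgetful adjunction
maps |K| generators of F(U(K)) into K. For K = G x H (the product group),
|G x H| = |G| * |H|.
Total generators mapped = 9 * 12 = 108.

108


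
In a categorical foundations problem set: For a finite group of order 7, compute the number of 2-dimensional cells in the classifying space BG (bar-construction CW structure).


In the bar-construction CW model of BG, the n-cells are indexed by
n-tuples [g_1|...|g_n] of non-identity elements of G (degenerate
simplices with some g_i = e do not contribute cells), so there are
(|G| - 1)^n n-cells.
For dim = 2 with |G| = 7:
cells = (7 - 1)^2 = 6^2 = 36

36


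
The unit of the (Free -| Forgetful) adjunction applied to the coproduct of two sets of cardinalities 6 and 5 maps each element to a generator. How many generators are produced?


The unit eta_X: X -> U(F(X)) of the Free-Forgetful adjunction
maps each element of X to a generator of F(X). For X = S + T (disjoint
union in Set), |S + T| = |S| + |T|.
Total mappings = 6 + 5 = 11.

11


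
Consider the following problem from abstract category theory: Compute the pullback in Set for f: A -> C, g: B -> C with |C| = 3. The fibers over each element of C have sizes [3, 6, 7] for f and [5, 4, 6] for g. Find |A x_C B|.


The pullback A x_C B consists of pairs (a, b) with f(a) = g(b).
For each element c in C, the fiber product has |f^-1(c)| * |g^-1(c)| elements.
Summing over C: 3 * 5 + 6 * 4 + 7 * 6
= 15 + 24 + 42 = 81

81


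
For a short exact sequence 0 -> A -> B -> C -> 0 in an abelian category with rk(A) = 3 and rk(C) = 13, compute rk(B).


For a short exact sequence 0 -> A -> B -> C -> 0,
rank is additive: rank(B) = rank(A) + rank(C).
rank(B) = 3 + 13 = 16

16


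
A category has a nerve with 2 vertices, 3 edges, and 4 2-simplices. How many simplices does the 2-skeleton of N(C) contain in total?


The 2-skeleton of the nerve N(C) consists of simplices in dimensions 0, 1, 2:
  |N(C)_0| = 2 (objects)
  |N(C)_1| = 3 (morphisms)
  |N(C)_2| = 4 (composable pairs)
Total = 2 + 3 + 4 = 9

9


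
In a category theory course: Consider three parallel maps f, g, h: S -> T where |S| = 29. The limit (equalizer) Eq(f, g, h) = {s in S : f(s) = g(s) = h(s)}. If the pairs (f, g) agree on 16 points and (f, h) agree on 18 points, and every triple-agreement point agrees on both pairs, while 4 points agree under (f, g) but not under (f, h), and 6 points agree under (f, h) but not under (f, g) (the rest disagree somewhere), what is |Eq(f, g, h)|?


Eq(f, g, h) is the triple-agreement set: points in S where all three
maps take the same value. Using inclusion-exclusion on the pairwise data:
Pair (f, g) agrees on 16 points; pair (f, h) on 18 points.
Points agreeing under (f, g) but not (f, h) = 4; under (f, h) but not (f, g) = 6.
Triple-agreement = agreement-in-(f, g) minus points that agree under (f, g) but not (f, h):
|Eq(f, g, h)| = 16 - 4 = 12
(cross-check via (f, h): 18 - 6 = 12.)

12


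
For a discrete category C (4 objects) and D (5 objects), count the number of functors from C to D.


A functor from a discrete category C to D is determined by
where each object maps. Each of the 4 objects of C can map
to any of the 5 objects of D independently.
Number of functors = 5^4 = 625

625


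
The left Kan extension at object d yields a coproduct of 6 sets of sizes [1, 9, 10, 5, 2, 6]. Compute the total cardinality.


Pointwise, the left Kan extension (Lan_F H)(d) is the colimit, indexed
by the comma category (F downarrow d), of H composed with the
projection (F downarrow d) -> C. Here that colimit is given
as a coproduct (disjoint union) of sets, so its cardinality is the
sum of the sizes of the summands.
Coproduct of sets with sizes: 1 + 9 + 10 + 5 + 2 + 6
= 33

33


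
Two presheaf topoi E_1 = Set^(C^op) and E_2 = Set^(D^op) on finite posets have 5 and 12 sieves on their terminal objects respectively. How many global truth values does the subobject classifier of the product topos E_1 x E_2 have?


In a product of presheaf topoi E_1 x E_2, the subobject classifier
is Omega = Omega_1 x Omega_2 (componentwise), so
|Omega(top)| = |Omega_1(top_1)| * |Omega_2(top_2)|.
= 5 * 12 = 60.

60


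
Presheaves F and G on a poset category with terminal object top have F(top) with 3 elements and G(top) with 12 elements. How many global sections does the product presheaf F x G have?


Global sections of a presheaf on a poset with terminal top satisfy
Gamma(H) ~ H(top). Presheaves admit pointwise products, so
(F x G)(top) = F(top) x G(top) (Cartesian product).
|Gamma(F x G)| = |F(top)| * |G(top)| = 3 * 12 = 36.

36


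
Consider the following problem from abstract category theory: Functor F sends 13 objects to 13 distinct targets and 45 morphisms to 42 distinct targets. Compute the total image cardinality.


The image of F consists of distinct objects and distinct morphisms.
|Im(F)| on objects = 13
|Im(F)| on morphisms = 42
Total image cardinality = 13 + 42 = 55

55


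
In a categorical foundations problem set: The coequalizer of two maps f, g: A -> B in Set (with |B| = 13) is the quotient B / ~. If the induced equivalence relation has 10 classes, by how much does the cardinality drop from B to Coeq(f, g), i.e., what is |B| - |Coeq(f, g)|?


The coequalizer Coeq(f, g) = B / ~ has one element per equivalence class.
|B| = 13, |Coeq(f, g)| = 10.
|B| - |Coeq(f, g)| = 13 - 10 = 3.

3


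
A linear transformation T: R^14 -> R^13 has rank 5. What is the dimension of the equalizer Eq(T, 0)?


The equalizer of f and the zero map is ker(f).
By the rank-nullity theorem: dim(ker(f)) = dim(domain) - rank(f).
dim(ker(f)) = 14 - 5 = 9

9


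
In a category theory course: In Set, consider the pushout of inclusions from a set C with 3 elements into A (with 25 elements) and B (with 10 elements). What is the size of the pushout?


The pushout A +_C B identifies the images of C in A and B.
|A +_C B| = |A| + |B| - |C| (for injections).
= 25 + 10 - 3 = 32

32


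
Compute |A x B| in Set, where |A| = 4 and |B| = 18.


In Set, the product A x B is the Cartesian product.
By the universal property, |A x B| = |A| * |B|.
|A x B| = 4 * 18 = 72

72


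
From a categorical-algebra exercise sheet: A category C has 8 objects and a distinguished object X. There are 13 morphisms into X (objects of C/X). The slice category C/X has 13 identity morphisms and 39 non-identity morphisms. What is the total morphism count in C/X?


In the slice category C/X, objects are morphisms to X.
Identity morphisms: 13 (one per object of C/X).
Non-identity morphisms: 39.
Total = 13 + 39 = 52

52


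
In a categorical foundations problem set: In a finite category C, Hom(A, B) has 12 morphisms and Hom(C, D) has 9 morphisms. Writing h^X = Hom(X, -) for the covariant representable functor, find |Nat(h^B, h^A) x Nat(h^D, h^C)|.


By the Yoneda lemma, Nat(h^B, h^A) is isomorphic to Hom(A, B),
so |Nat(h^B, h^A)| = |Hom(A, B)| and |Nat(h^D, h^C)| = |Hom(C, D)|.
|Hom(A, B)| = 12, |Hom(C, D)| = 9.
|Nat(h^B, h^A) x Nat(h^D, h^C)| = 12 * 9 = 108

108


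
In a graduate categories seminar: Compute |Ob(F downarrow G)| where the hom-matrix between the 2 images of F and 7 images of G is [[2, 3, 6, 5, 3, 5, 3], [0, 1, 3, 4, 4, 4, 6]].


Objects of (F downarrow G) are triples (a, b, h: F(a)->G(b)).
The count equals the sum of all entries in the hom-matrix.
sum(row 0) = 27
sum(row 1) = 22
Grand total = 49

49


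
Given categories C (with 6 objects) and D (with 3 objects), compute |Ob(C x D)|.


The product category C x D has objects that are pairs (c, d).
Number of pairs = |Ob(C)| * |Ob(D)| = 6 * 3 = 18

18


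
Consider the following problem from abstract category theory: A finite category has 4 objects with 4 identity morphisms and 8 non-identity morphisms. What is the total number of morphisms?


Each object has an identity morphism, giving 4 identities.
Adding the 8 non-identity morphisms:
Total = 4 + 8 = 12

12


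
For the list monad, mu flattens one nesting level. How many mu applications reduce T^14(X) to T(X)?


Each application of mu: T^2 -> T removes one layer of nesting.
Starting at depth 14 (i.e., T^14(X)), we need to reach T(X).
Number of mu applications = 14 - 1 = 13

13


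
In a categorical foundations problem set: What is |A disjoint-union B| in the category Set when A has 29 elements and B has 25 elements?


In Set, the coproduct A + B is the disjoint union.
|A + B| = |A| + |B| = 29 + 25 = 54

54


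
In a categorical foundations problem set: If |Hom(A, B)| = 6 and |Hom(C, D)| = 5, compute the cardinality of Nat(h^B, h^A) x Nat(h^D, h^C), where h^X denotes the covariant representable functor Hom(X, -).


By the Yoneda lemma, Nat(h^B, h^A) is isomorphic to Hom(A, B),
so |Nat(h^B, h^A)| = |Hom(A, B)| and |Nat(h^D, h^C)| = |Hom(C, D)|.
|Hom(A, B)| = 6, |Hom(C, D)| = 5.
|Nat(h^B, h^A) x Nat(h^D, h^C)| = 6 * 5 = 30

30


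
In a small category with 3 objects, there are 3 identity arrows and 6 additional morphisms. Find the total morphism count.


Each object has an identity morphism, giving 3 identities.
Adding the 6 non-identity morphisms:
Total = 3 + 6 = 9

9


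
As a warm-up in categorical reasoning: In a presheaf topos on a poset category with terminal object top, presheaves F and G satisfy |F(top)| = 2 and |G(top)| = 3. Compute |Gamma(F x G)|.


Global sections of a presheaf on a poset with terminal top satisfy
Gamma(H) ~ H(top). Presheaves admit pointwise products, so
(F x G)(top) = F(top) x G(top) (Cartesian product).
|Gamma(F x G)| = |F(top)| * |G(top)| = 2 * 3 = 6.

6


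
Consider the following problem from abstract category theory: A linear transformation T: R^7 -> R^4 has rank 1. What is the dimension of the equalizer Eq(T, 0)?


The equalizer of f and the zero map is ker(f).
By the rank-nullity theorem: dim(ker(f)) = dim(domain) - rank(f).
dim(ker(f)) = 7 - 1 = 6

6


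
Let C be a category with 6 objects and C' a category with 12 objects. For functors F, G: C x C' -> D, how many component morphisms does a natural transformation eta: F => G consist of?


A natural transformation eta: F => G assigns one component morphism per
object of the domain category.
The domain is the product category C x C', so
|Ob(C x C')| = |Ob(C)| * |Ob(C')| = 6 * 12 = 72.
Therefore eta has 72 component morphisms.

72


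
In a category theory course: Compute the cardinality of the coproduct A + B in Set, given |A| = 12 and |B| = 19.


In Set, the coproduct A + B is the disjoint union.
|A + B| = |A| + |B| = 12 + 19 = 31

31


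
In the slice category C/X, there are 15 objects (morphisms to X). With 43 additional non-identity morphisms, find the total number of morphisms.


In the slice category C/X, objects are morphisms to X.
Identity morphisms: 15 (one per object of C/X).
Non-identity morphisms: 43.
Total = 15 + 43 = 58

58


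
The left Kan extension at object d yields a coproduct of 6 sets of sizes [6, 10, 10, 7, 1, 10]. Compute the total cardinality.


Pointwise, the left Kan extension (Lan_F H)(d) is the colimit, indexed
by the comma category (F downarrow d), of H composed with the
projection (F downarrow d) -> C. Here that colimit is given
as a coproduct (disjoint union) of sets, so its cardinality is the
sum of the sizes of the summands.
Coproduct of sets with sizes: 6 + 10 + 10 + 7 + 1 + 10
= 44

44


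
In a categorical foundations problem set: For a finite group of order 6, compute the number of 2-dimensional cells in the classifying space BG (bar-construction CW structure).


In the bar-construction CW model of BG, the n-cells are indexed by
n-tuples [g_1|...|g_n] of non-identity elements of G (degenerate
simplices with some g_i = e do not contribute cells), so there are
(|G| - 1)^n n-cells.
For dim = 2 with |G| = 6:
cells = (6 - 1)^2 = 5^2 = 25

25


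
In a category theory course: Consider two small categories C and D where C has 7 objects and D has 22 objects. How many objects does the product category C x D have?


The product category C x D has objects that are pairs (c, d).
Number of pairs = |Ob(C)| * |Ob(D)| = 7 * 22 = 154

154


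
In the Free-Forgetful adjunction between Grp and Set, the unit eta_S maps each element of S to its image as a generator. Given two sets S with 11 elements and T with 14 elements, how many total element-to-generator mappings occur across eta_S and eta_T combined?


The unit eta_X: X -> U(F(X)) of the Free-Forgetful adjunction
maps each element of X to a generator of F(X). For X = S + T (disjoint
union in Set), |S + T| = |S| + |T|.
Total mappings = 11 + 14 = 25.

25


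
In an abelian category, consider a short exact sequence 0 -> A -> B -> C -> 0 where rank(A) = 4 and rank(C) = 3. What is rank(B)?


For a short exact sequence 0 -> A -> B -> C -> 0,
rank is additive: rank(B) = rank(A) + rank(C).
rank(B) = 4 + 3 = 7

7


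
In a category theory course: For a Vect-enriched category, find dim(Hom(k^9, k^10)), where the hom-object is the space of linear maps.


In Vect-enriched categories, Hom(k^n, k^m) is the space of m x n matrices.
dim(Hom(k^9, k^10)) = 10 * 9 = 90

90


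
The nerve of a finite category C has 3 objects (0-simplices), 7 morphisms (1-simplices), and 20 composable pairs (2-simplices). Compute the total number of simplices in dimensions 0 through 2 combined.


The 2-skeleton of the nerve N(C) consists of simplices in dimensions 0, 1, 2:
  |N(C)_0| = 3 (objects)
  |N(C)_1| = 7 (morphisms)
  |N(C)_2| = 20 (composable pairs)
Total = 3 + 7 + 20 = 30

30


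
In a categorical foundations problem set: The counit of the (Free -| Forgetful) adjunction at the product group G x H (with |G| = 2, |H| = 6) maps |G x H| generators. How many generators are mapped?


The counit epsilon_K: F(U(K)) -> K of the Free-Forgetful adjunction
maps |K| generators of F(U(K)) into K. For K = G x H (the product group),
|G x H| = |G| * |H|.
Total generators mapped = 2 * 6 = 12.

12


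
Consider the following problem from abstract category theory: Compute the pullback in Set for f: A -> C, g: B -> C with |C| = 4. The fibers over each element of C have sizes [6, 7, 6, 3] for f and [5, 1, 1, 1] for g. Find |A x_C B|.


The pullback A x_C B consists of pairs (a, b) with f(a) = g(b).
For each element c in C, the fiber product has |f^-1(c)| * |g^-1(c)| elements.
Summing over C: 6 * 5 + 7 * 1 + 6 * 1 + 3 * 1
= 30 + 7 + 6 + 3 = 46

46


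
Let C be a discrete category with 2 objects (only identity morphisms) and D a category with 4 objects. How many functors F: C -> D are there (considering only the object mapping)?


A functor from a discrete category C to D is determined by
where each object maps. Each of the 2 objects of C can map
to any of the 4 objects of D independently.
Number of functors = 4^2 = 16

16


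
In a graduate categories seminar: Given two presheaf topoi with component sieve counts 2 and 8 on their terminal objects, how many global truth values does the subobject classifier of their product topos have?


In a product of presheaf topoi E_1 x E_2, the subobject classifier
is Omega = Omega_1 x Omega_2 (componentwise), so
|Omega(top)| = |Omega_1(top_1)| * |Omega_2(top_2)|.
= 2 * 8 = 16.

16


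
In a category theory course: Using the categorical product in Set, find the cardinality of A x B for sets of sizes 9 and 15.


In Set, the product A x B is the Cartesian product.
By the universal property, |A x B| = |A| * |B|.
|A x B| = 9 * 15 = 135

135


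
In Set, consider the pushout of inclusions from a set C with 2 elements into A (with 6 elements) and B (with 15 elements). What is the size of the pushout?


The pushout A +_C B identifies the images of C in A and B.
|A +_C B| = |A| + |B| - |C| (for injections).
= 6 + 15 - 2 = 19

19


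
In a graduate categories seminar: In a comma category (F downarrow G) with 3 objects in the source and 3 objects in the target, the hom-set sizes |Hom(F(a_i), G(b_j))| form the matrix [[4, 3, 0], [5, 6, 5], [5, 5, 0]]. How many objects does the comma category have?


Objects of (F downarrow G) are triples (a, b, h: F(a)->G(b)).
The count equals the sum of all entries in the hom-matrix.
sum(row 0) = 7
sum(row 1) = 16
sum(row 2) = 10
Grand total = 33

33


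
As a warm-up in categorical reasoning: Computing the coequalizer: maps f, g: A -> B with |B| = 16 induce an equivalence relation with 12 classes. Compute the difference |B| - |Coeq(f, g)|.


The coequalizer Coeq(f, g) = B / ~ has one element per equivalence class.
|B| = 16, |Coeq(f, g)| = 12.
|B| - |Coeq(f, g)| = 16 - 12 = 4.

4


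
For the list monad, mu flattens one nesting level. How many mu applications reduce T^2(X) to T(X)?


Each application of mu: T^2 -> T removes one layer of nesting.
Starting at depth 2 (i.e., T^2(X)), we need to reach T(X).
Number of mu applications = 2 - 1 = 1

1


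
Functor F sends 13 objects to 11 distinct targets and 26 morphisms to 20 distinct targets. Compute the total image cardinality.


The image of F consists of distinct objects and distinct morphisms.
|Im(F)| on objects = 11
|Im(F)| on morphisms = 20
Total image cardinality = 11 + 20 = 31

31


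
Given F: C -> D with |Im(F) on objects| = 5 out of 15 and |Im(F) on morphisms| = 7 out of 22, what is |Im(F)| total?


The image of F consists of distinct objects and distinct morphisms.
|Im(F)| on objects = 5
|Im(F)| on morphisms = 7
Total image cardinality = 5 + 7 = 12

12


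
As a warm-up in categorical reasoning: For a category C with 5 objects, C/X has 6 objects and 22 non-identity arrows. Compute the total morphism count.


In the slice category C/X, objects are morphisms to X.
Identity morphisms: 6 (one per object of C/X).
Non-identity morphisms: 22.
Total = 6 + 22 = 28

28


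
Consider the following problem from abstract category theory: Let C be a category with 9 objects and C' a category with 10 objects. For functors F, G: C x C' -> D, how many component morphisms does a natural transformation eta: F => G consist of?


A natural transformation eta: F => G assigns one component morphism per
object of the domain category.
The domain is the product category C x C', so
|Ob(C x C')| = |Ob(C)| * |Ob(C')| = 9 * 10 = 90.
Therefore eta has 90 component morphisms.

90


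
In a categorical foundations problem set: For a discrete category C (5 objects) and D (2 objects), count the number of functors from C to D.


A functor from a discrete category C to D is determined by
where each object maps. Each of the 5 objects of C can map
to any of the 2 objects of D independently.
Number of functors = 2^5 = 32

32


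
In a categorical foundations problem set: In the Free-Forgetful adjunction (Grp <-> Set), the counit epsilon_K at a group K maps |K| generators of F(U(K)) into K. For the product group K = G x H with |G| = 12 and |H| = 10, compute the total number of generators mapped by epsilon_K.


The counit epsilon_K: F(U(K)) -> K of the Free-Forgetful adjunction
maps |K| generators of F(U(K)) into K. For K = G x H (the product group),
|G x H| = |G| * |H|.
Total generators mapped = 12 * 10 = 120.

120


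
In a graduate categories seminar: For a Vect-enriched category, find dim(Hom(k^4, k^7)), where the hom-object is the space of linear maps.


In Vect-enriched categories, Hom(k^n, k^m) is the space of m x n matrices.
dim(Hom(k^4, k^7)) = 7 * 4 = 28

28


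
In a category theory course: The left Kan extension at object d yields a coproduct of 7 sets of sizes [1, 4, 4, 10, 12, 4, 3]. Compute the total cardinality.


Pointwise, the left Kan extension (Lan_F H)(d) is the colimit, indexed
by the comma category (F downarrow d), of H composed with the
projection (F downarrow d) -> C. Here that colimit is given
as a coproduct (disjoint union) of sets, so its cardinality is the
sum of the sizes of the summands.
Coproduct of sets with sizes: 1 + 4 + 4 + 10 + 12 + 4 + 3
= 38

38


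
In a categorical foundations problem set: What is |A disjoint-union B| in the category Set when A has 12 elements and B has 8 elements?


In Set, the coproduct A + B is the disjoint union.
|A + B| = |A| + |B| = 12 + 8 = 20

20


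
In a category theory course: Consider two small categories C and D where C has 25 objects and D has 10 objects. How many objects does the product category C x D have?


The product category C x D has objects that are pairs (c, d).
Number of pairs = |Ob(C)| * |Ob(D)| = 25 * 10 = 250

250


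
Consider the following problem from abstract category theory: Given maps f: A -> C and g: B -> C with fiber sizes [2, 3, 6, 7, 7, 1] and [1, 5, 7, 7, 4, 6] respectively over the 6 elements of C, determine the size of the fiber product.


The pullback A x_C B consists of pairs (a, b) with f(a) = g(b).
For each element c in C, the fiber product has |f^-1(c)| * |g^-1(c)| elements.
Summing over C: 2 * 1 + 3 * 5 + 6 * 7 + 7 * 7 + 7 * 4 + 1 * 6
= 2 + 15 + 42 + 49 + 28 + 6 = 142

142


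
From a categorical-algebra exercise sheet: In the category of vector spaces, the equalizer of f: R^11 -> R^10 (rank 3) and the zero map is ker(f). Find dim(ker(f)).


The equalizer of f and the zero map is ker(f).
By the rank-nullity theorem: dim(ker(f)) = dim(domain) - rank(f).
dim(ker(f)) = 11 - 3 = 8

8


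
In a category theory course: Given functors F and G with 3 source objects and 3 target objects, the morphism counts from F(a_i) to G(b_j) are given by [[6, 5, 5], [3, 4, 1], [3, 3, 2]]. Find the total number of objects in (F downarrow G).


Objects of (F downarrow G) are triples (a, b, h: F(a)->G(b)).
The count equals the sum of all entries in the hom-matrix.
sum(row 0) = 16
sum(row 1) = 8
sum(row 2) = 8
Grand total = 32

32


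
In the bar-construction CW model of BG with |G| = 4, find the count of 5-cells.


In the bar-construction CW model of BG, the n-cells are indexed by
n-tuples [g_1|...|g_n] of non-identity elements of G (degenerate
simplices with some g_i = e do not contribute cells), so there are
(|G| - 1)^n n-cells.
For dim = 5 with |G| = 4:
cells = (4 - 1)^5 = 3^5 = 243

243


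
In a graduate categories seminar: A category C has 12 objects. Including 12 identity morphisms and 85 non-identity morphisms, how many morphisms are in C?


Each object has an identity morphism, giving 12 identities.
Adding the 85 non-identity morphisms:
Total = 12 + 85 = 97

97


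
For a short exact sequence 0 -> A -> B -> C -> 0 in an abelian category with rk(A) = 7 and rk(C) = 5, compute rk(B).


For a short exact sequence 0 -> A -> B -> C -> 0,
rank is additive: rank(B) = rank(A) + rank(C).
rank(B) = 7 + 5 = 12

12


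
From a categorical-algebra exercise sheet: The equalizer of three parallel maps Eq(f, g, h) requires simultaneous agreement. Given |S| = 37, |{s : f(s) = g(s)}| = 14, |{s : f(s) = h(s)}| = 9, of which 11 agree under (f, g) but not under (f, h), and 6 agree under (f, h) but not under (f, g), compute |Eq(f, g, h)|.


Eq(f, g, h) is the triple-agreement set: points in S where all three
maps take the same value. Using inclusion-exclusion on the pairwise data:
Pair (f, g) agrees on 14 points; pair (f, h) on 9 points.
Points agreeing under (f, g) but not (f, h) = 11; under (f, h) but not (f, g) = 6.
Triple-agreement = agreement-in-(f, g) minus points that agree under (f, g) but not (f, h):
|Eq(f, g, h)| = 14 - 11 = 3
(cross-check via (f, h): 9 - 6 = 3.)

3


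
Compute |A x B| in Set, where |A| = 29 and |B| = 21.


In Set, the product A x B is the Cartesian product.
By the universal property, |A x B| = |A| * |B|.
|A x B| = 29 * 21 = 609

609


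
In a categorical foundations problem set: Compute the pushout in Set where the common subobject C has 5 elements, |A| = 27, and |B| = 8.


The pushout A +_C B identifies the images of C in A and B.
|A +_C B| = |A| + |B| - |C| (for injections).
= 27 + 8 - 5 = 30

30


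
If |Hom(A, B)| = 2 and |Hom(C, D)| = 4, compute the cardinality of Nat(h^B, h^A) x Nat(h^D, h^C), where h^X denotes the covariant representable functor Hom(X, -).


By the Yoneda lemma, Nat(h^B, h^A) is isomorphic to Hom(A, B),
so |Nat(h^B, h^A)| = |Hom(A, B)| and |Nat(h^D, h^C)| = |Hom(C, D)|.
|Hom(A, B)| = 2, |Hom(C, D)| = 4.
|Nat(h^B, h^A) x Nat(h^D, h^C)| = 2 * 4 = 8

8
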